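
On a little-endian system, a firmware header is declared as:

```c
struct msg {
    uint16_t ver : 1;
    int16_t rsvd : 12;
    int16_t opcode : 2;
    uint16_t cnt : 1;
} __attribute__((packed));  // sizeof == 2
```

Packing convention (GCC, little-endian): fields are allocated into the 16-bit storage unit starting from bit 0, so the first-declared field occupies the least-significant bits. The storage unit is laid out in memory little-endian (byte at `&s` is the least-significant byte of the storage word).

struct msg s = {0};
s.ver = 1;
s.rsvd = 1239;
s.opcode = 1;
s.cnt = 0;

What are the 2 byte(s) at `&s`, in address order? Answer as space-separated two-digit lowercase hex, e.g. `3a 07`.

[0+:1] ver=1 & 0x1 = 0x1; word=0x0001
[1+:12] rsvd=1239 & 0xfff = 0x4d7; word=0x09af
[13+:2] opcode=1 & 0x3 = 0x1; word=0x29af
[15+:1] cnt=0 & 0x1 = 0x0; word=0x29af
word = 0x29af → little-endian bytes:
  [0]=0xaf  [1]=0x29

af 29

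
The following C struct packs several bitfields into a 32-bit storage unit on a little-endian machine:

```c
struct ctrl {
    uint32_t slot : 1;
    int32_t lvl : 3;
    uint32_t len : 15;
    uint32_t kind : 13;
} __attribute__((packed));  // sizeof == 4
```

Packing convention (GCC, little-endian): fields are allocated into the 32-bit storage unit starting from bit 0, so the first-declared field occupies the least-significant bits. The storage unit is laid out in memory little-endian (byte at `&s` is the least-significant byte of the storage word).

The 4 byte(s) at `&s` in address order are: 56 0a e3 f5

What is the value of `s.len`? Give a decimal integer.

[0]=0x56 [1]=0x0a [2]=0xe3 [3]=0xf5 (little-endian) → word 0xf5e30a56
slot [0+:1] = (word>>0) & 0x1 = 0
lvl [1+:3] = (word>>1) & 0x7 = 3
len [4+:15] = (word>>4) & 0x7fff = 12453  ←
kind [19+:13] = (word>>19) & 0x1fff = 7868

12453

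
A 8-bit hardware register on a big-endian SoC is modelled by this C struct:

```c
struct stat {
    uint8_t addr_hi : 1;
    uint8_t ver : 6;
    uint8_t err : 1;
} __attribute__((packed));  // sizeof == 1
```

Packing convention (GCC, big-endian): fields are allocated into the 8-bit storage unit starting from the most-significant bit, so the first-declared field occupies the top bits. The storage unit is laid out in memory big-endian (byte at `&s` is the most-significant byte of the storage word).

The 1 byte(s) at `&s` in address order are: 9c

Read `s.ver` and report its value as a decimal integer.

14

[0]=0x9c (big-endian) → word 0x9c
addr_hi:1 @ bit 7 → (0x9c>>7)&0x1 = 0x1
ver:6 @ bit 1 → (0x9c>>1)&0x3f = 0xe  ←
err:1 @ bit 0 → (0x9c>>0)&0x1 = 0x0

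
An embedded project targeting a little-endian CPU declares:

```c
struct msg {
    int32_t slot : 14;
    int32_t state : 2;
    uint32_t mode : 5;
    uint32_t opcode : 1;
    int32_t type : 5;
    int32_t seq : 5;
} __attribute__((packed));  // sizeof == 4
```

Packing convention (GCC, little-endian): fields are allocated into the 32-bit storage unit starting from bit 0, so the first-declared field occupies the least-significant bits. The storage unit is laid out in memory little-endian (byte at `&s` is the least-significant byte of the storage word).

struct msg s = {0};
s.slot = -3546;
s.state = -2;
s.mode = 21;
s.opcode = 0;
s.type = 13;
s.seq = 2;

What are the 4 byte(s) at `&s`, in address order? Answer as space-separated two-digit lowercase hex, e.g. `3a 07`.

26 b2 55 13

[0+:14] slot=-3546 & 0x3fff = 0x3226; word=0x00003226
[14+:2] state=-2 & 0x3 = 0x2; word=0x0000b226
[16+:5] mode=21 & 0x1f = 0x15; word=0x0015b226
[21+:1] opcode=0 & 0x1 = 0x0; word=0x0015b226
[22+:5] type=13 & 0x1f = 0xd; word=0x0355b226
[27+:5] seq=2 & 0x1f = 0x2; word=0x1355b226
word = 0x1355b226 → little-endian bytes:
  [0]=0x26  [1]=0xb2  [2]=0x55  [3]=0x13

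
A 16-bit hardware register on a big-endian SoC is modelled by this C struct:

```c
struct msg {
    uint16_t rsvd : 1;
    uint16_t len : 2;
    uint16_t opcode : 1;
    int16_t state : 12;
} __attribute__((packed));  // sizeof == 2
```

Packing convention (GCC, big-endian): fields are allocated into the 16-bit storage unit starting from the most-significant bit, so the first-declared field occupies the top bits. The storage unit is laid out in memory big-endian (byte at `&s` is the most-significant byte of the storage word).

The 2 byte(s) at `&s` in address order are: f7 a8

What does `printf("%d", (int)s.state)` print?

1960

[0]=0xf7 [1]=0xa8 (big-endian) → word 0xf7a8
rsvd:1 @ bit 15 → (0xf7a8>>15)&0x1 = 0x1
len:2 @ bit 13 → (0xf7a8>>13)&0x3 = 0x3
opcode:1 @ bit 12 → (0xf7a8>>12)&0x1 = 0x1
state:12 @ bit 0 → (0xf7a8>>0)&0xfff = 0x7a8  ←
state signed 12b, MSB=0: value = 1960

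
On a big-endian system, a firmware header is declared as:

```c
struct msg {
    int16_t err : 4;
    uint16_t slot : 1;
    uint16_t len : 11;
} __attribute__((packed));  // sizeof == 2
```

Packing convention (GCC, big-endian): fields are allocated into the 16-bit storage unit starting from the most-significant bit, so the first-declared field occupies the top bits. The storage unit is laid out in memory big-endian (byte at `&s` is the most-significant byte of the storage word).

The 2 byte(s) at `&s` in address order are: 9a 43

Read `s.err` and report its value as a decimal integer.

[0]=0x9a [1]=0x43 (big-endian) → word 0x9a43
err:4 @ bit 12 → (0x9a43>>12)&0xf = 0x9  ←
slot:1 @ bit 11 → (0x9a43>>11)&0x1 = 0x1
len:11 @ bit 0 → (0x9a43>>0)&0x7ff = 0x243
err signed 4b, MSB=1: 9 - 16 = -7

-7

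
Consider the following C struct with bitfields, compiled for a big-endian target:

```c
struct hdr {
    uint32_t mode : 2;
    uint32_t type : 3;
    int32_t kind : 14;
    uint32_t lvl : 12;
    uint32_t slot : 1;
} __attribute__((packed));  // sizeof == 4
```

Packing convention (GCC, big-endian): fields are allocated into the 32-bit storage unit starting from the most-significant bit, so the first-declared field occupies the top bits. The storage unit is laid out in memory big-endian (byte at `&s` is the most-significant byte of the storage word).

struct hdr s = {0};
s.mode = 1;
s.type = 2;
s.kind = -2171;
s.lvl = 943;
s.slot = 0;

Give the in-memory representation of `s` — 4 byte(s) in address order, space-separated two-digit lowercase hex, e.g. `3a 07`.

56 f0 a7 5e

mode (2b) val=1 bits=0x1 at bit 30: 0x40000000
type (3b) val=2 bits=0x2 at bit 27: 0x50000000
kind (14b) val=-2171 bits=0x3785 at bit 13: 0x56f0a000
lvl (12b) val=943 bits=0x3af at bit 1: 0x56f0a75e
slot (1b) val=0 bits=0x0 at bit 0: 0x56f0a75e
word = 0x56f0a75e → big-endian bytes:
  [0]=0x56  [1]=0xf0  [2]=0xa7  [3]=0x5e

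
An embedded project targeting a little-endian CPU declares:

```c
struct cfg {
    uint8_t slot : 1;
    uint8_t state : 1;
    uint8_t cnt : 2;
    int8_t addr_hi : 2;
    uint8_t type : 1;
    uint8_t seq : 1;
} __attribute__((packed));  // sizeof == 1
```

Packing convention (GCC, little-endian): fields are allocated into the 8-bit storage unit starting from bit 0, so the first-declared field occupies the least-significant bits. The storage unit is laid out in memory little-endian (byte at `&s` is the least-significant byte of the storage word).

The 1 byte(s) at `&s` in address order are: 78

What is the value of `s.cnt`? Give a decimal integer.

2

[0]=0x78 (little-endian) → word 0x78
slot:1 @ bit 0 → (0x78>>0)&0x1 = 0x0
state:1 @ bit 1 → (0x78>>1)&0x1 = 0x0
cnt:2 @ bit 2 → (0x78>>2)&0x3 = 0x2  ←
addr_hi:2 @ bit 4 → (0x78>>4)&0x3 = 0x3
type:1 @ bit 6 → (0x78>>6)&0x1 = 0x1
seq:1 @ bit 7 → (0x78>>7)&0x1 = 0x0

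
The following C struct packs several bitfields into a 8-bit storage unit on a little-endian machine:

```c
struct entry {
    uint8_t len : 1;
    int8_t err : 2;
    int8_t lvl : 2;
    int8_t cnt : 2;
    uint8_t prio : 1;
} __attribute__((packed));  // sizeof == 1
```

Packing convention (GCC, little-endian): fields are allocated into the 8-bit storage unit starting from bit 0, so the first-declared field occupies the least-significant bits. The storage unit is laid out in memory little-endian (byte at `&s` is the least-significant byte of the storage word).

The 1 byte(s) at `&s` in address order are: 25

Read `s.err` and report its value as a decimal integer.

[0]=0x25 (little-endian) → word 0x25
len:1 @ bit 0 → (0x25>>0)&0x1 = 0x1
err:2 @ bit 1 → (0x25>>1)&0x3 = 0x2  ←
lvl:2 @ bit 3 → (0x25>>3)&0x3 = 0x0
cnt:2 @ bit 5 → (0x25>>5)&0x3 = 0x1
prio:1 @ bit 7 → (0x25>>7)&0x1 = 0x0
err signed 2b, MSB=1: 2 - 4 = -2

-2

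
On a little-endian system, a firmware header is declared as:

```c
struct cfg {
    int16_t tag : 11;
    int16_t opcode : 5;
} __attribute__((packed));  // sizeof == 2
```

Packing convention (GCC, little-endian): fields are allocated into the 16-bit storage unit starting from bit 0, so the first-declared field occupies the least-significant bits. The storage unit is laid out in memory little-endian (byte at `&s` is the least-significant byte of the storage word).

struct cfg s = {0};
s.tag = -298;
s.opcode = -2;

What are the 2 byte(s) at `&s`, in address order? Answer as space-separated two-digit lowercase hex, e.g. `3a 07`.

tag (11b) val=-298 bits=0x6d6 at bit 0: 0x06d6
opcode (5b) val=-2 bits=0x1e at bit 11: 0xf6d6
word = 0xf6d6 → little-endian bytes:
  [0]=0xd6  [1]=0xf6

d6 f6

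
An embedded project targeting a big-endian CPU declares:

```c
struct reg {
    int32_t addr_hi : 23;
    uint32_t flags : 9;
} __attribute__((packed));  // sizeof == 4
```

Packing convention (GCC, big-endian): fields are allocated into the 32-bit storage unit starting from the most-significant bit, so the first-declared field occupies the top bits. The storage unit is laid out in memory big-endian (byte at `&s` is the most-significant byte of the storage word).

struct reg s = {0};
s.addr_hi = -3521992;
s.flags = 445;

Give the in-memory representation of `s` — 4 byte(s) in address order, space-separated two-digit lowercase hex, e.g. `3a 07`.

94 84 71 bd

addr_hi:23 = -3521992 → 0x4a4238 << 9 → word 0x94847000
flags:9 = 445 → 0x1bd << 0 → word 0x948471bd
word = 0x948471bd → big-endian bytes:
  [0]=0x94  [1]=0x84  [2]=0x71  [3]=0xbd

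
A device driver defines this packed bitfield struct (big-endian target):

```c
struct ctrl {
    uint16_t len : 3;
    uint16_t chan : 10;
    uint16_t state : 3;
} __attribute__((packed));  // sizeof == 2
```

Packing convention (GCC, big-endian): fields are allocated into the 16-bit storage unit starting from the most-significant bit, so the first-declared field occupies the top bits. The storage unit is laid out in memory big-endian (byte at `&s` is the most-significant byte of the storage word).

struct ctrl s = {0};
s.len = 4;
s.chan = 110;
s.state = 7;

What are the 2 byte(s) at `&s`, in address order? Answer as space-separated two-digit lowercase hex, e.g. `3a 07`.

83 77

[13+:3] len=4 & 0x7 = 0x4; word=0x8000
[3+:10] chan=110 & 0x3ff = 0x6e; word=0x8370
[0+:3] state=7 & 0x7 = 0x7; word=0x8377
word = 0x8377 → big-endian bytes:
  [0]=0x83  [1]=0x77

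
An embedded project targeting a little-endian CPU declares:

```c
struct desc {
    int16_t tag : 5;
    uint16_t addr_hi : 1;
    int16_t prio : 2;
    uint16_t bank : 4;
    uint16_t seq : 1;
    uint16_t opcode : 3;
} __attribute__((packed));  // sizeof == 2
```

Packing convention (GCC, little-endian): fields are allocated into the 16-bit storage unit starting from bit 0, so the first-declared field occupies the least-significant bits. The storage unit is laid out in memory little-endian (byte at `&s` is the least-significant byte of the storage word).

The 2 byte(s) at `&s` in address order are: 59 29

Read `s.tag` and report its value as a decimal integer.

-7

[0]=0x59 [1]=0x29 (little-endian) → word 0x2959
tag:5 @ bit 0 → (0x2959>>0)&0x1f = 0x19  ←
addr_hi:1 @ bit 5 → (0x2959>>5)&0x1 = 0x0
prio:2 @ bit 6 → (0x2959>>6)&0x3 = 0x1
bank:4 @ bit 8 → (0x2959>>8)&0xf = 0x9
seq:1 @ bit 12 → (0x2959>>12)&0x1 = 0x0
opcode:3 @ bit 13 → (0x2959>>13)&0x7 = 0x1
tag signed 5b, MSB=1: 25 - 32 = -7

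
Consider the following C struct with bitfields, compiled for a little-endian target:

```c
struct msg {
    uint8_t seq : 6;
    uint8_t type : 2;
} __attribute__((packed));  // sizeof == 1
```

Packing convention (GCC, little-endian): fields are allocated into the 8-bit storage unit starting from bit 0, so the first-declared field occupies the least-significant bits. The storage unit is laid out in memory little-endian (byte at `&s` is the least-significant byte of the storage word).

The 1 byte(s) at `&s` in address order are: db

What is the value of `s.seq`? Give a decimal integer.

27

[0]=0xdb (little-endian) → word 0xdb
seq [0+:6] = (word>>0) & 0x3f = 27  ←
type [6+:2] = (word>>6) & 0x3 = 3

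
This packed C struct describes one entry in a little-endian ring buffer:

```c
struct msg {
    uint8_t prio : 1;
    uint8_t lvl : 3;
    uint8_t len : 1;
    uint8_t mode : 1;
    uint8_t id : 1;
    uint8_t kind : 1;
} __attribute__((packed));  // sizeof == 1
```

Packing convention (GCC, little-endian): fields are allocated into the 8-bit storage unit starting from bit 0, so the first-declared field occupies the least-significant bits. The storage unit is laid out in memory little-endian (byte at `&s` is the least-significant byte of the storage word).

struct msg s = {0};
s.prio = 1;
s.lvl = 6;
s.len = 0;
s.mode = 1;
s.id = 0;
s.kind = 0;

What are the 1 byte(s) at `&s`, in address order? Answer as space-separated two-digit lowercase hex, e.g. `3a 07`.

2d

[0+:1] prio=1 & 0x1 = 0x1; word=0x01
[1+:3] lvl=6 & 0x7 = 0x6; word=0x0d
[4+:1] len=0 & 0x1 = 0x0; word=0x0d
[5+:1] mode=1 & 0x1 = 0x1; word=0x2d
[6+:1] id=0 & 0x1 = 0x0; word=0x2d
[7+:1] kind=0 & 0x1 = 0x0; word=0x2d
word = 0x2d → little-endian bytes:
  [0]=0x2d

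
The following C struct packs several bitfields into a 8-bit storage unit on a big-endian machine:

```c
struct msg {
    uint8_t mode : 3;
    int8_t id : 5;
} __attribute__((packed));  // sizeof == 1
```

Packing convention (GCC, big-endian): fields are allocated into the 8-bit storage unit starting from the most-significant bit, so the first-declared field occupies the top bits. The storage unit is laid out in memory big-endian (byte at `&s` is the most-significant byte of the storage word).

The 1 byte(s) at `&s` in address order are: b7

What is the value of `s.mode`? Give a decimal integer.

5

[0]=0xb7 (big-endian) → word 0xb7
mode:3 @ bit 5 → (0xb7>>5)&0x7 = 0x5  ←
id:5 @ bit 0 → (0xb7>>0)&0x1f = 0x17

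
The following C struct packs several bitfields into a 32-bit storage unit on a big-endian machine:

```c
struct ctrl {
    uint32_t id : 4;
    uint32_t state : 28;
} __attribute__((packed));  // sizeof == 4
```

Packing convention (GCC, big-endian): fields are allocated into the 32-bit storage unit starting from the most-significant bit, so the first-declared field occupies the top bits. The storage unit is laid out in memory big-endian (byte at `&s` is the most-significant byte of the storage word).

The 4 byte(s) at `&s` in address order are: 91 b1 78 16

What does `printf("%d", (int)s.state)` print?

[0]=0x91 [1]=0xb1 [2]=0x78 [3]=0x16 (big-endian) → word 0x91b17816
id:4 @ bit 28 → (0x91b17816>>28)&0xf = 0x9
state:28 @ bit 0 → (0x91b17816>>0)&0xfffffff = 0x1b17816  ←

28407830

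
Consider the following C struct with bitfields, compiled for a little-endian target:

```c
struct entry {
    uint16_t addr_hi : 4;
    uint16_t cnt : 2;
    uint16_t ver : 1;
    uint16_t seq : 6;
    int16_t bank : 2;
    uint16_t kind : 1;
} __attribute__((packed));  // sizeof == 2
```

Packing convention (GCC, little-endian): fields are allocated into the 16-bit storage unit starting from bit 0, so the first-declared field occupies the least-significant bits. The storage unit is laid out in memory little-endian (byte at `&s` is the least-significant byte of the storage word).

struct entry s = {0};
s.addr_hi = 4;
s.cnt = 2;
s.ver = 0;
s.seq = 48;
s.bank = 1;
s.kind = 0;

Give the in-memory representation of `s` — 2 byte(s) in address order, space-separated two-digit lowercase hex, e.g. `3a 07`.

24 38

[0+:4] addr_hi=4 & 0xf = 0x4; word=0x0004
[4+:2] cnt=2 & 0x3 = 0x2; word=0x0024
[6+:1] ver=0 & 0x1 = 0x0; word=0x0024
[7+:6] seq=48 & 0x3f = 0x30; word=0x1824
[13+:2] bank=1 & 0x3 = 0x1; word=0x3824
[15+:1] kind=0 & 0x1 = 0x0; word=0x3824
word = 0x3824 → little-endian bytes:
  [0]=0x24  [1]=0x38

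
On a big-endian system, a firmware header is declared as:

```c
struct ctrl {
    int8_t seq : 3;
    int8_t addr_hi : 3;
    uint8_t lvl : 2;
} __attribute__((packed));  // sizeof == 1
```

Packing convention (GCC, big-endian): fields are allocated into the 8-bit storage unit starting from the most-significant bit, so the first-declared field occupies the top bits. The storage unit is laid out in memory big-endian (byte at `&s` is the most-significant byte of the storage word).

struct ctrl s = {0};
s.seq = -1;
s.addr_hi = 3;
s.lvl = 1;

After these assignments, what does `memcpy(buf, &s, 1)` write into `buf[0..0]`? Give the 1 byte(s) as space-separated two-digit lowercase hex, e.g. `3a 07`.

ed

seq (3b) val=-1 bits=0x7 at bit 5: 0xe0
addr_hi (3b) val=3 bits=0x3 at bit 2: 0xec
lvl (2b) val=1 bits=0x1 at bit 0: 0xed
word = 0xed → big-endian bytes:
  [0]=0xed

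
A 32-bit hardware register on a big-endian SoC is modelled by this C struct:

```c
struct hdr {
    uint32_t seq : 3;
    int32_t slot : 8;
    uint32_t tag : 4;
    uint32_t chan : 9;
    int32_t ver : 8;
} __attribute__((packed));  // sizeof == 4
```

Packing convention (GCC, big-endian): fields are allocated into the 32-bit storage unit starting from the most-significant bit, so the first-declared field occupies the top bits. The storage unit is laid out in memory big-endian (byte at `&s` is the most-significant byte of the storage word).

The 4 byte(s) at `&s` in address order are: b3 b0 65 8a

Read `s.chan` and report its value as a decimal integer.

101

[0]=0xb3 [1]=0xb0 [2]=0x65 [3]=0x8a (big-endian) → word 0xb3b0658a
seq:3 @ bit 29 → (0xb3b0658a>>29)&0x7 = 0x5
slot:8 @ bit 21 → (0xb3b0658a>>21)&0xff = 0x9d
tag:4 @ bit 17 → (0xb3b0658a>>17)&0xf = 0x8
chan:9 @ bit 8 → (0xb3b0658a>>8)&0x1ff = 0x65  ←
ver:8 @ bit 0 → (0xb3b0658a>>0)&0xff = 0x8a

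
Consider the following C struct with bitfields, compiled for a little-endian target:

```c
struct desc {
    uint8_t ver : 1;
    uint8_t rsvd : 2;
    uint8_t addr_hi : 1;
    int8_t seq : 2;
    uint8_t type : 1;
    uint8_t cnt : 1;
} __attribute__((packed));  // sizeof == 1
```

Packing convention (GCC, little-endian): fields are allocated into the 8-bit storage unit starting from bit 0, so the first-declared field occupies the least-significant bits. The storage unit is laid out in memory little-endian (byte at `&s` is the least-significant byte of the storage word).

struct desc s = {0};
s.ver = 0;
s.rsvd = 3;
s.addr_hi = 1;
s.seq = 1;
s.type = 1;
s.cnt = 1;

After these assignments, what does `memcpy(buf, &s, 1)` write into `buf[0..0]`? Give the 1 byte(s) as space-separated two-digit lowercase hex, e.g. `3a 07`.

ver (1b) val=0 bits=0x0 at bit 0: 0x00
rsvd (2b) val=3 bits=0x3 at bit 1: 0x06
addr_hi (1b) val=1 bits=0x1 at bit 3: 0x0e
seq (2b) val=1 bits=0x1 at bit 4: 0x1e
type (1b) val=1 bits=0x1 at bit 6: 0x5e
cnt (1b) val=1 bits=0x1 at bit 7: 0xde
word = 0xde → little-endian bytes:
  [0]=0xde

de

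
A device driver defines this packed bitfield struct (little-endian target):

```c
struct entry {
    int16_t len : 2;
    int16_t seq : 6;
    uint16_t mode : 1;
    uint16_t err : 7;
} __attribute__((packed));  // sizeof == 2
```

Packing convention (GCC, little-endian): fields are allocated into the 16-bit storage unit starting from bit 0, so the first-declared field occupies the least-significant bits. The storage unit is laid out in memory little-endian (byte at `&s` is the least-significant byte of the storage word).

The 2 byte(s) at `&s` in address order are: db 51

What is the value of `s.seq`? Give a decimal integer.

[0]=0xdb [1]=0x51 (little-endian) → word 0x51db
len [0+:2] = (word>>0) & 0x3 = 3
seq [2+:6] = (word>>2) & 0x3f = 54  ←
mode [8+:1] = (word>>8) & 0x1 = 1
err [9+:7] = (word>>9) & 0x7f = 40
seq signed 6b, MSB=1: 54 - 64 = -10

-10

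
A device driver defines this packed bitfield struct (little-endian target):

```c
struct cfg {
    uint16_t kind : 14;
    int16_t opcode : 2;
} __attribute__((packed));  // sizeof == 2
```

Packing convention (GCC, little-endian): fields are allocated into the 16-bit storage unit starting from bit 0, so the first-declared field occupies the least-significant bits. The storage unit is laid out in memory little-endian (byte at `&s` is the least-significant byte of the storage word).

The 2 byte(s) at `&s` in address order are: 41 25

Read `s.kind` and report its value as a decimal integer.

[0]=0x41 [1]=0x25 (little-endian) → word 0x2541
kind [0+:14] = (word>>0) & 0x3fff = 9537  ←
opcode [14+:2] = (word>>14) & 0x3 = 0

9537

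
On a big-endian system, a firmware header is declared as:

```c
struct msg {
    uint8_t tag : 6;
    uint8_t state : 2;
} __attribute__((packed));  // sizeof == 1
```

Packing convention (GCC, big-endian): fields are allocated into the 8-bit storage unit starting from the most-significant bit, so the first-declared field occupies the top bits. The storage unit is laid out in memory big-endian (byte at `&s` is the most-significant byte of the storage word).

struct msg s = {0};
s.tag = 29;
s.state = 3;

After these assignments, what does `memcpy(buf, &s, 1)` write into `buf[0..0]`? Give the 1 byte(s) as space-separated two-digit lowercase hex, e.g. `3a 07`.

77

[2+:6] tag=29 & 0x3f = 0x1d; word=0x74
[0+:2] state=3 & 0x3 = 0x3; word=0x77
word = 0x77 → big-endian bytes:
  [0]=0x77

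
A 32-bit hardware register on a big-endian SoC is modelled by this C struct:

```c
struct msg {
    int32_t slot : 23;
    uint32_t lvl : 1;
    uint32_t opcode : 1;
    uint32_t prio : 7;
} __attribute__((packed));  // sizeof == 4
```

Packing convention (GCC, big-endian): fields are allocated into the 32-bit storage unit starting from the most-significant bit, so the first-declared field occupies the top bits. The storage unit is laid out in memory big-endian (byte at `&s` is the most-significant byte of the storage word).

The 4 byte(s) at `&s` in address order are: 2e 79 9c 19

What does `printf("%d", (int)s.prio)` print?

25

[0]=0x2e [1]=0x79 [2]=0x9c [3]=0x19 (big-endian) → word 0x2e799c19
slot [9+:23] = (word>>9) & 0x7fffff = 1522894
lvl [8+:1] = (word>>8) & 0x1 = 0
opcode [7+:1] = (word>>7) & 0x1 = 0
prio [0+:7] = (word>>0) & 0x7f = 25  ←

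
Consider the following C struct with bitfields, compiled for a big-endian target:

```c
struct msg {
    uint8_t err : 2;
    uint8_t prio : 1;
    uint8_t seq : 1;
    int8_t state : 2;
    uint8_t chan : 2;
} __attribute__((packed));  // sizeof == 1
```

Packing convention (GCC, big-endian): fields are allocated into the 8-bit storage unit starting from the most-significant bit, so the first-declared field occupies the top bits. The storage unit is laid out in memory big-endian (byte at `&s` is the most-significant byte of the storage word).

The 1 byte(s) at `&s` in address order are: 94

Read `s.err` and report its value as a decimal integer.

2

[0]=0x94 (big-endian) → word 0x94
err [6+:2] = (word>>6) & 0x3 = 2  ←
prio [5+:1] = (word>>5) & 0x1 = 0
seq [4+:1] = (word>>4) & 0x1 = 1
state [2+:2] = (word>>2) & 0x3 = 1
chan [0+:2] = (word>>0) & 0x3 = 0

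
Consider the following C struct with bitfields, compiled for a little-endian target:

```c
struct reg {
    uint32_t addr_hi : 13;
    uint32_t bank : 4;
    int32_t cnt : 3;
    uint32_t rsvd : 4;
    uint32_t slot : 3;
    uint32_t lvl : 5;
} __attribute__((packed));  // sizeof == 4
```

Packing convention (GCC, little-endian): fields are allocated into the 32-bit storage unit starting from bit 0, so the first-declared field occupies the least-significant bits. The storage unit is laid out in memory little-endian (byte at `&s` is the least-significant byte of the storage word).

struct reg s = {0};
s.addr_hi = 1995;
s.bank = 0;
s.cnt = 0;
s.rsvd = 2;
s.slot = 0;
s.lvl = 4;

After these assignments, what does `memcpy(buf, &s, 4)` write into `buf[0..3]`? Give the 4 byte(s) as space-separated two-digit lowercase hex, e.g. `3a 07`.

cb 07 20 20

addr_hi:13 = 1995 → 0x7cb << 0 → word 0x000007cb
bank:4 = 0 → 0x0 << 13 → word 0x000007cb
cnt:3 = 0 → 0x0 << 17 → word 0x000007cb
rsvd:4 = 2 → 0x2 << 20 → word 0x002007cb
slot:3 = 0 → 0x0 << 24 → word 0x002007cb
lvl:5 = 4 → 0x4 << 27 → word 0x202007cb
word = 0x202007cb → little-endian bytes:
  [0]=0xcb  [1]=0x07  [2]=0x20  [3]=0x20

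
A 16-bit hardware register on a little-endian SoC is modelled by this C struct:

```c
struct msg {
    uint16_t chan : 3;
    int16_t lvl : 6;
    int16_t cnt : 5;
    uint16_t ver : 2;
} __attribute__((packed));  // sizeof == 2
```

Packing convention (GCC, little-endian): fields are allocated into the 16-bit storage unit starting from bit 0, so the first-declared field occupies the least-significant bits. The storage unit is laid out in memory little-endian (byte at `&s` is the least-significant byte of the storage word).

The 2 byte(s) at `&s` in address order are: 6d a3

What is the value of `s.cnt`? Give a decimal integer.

[0]=0x6d [1]=0xa3 (little-endian) → word 0xa36d
chan:3 @ bit 0 → (0xa36d>>0)&0x7 = 0x5
lvl:6 @ bit 3 → (0xa36d>>3)&0x3f = 0x2d
cnt:5 @ bit 9 → (0xa36d>>9)&0x1f = 0x11  ←
ver:2 @ bit 14 → (0xa36d>>14)&0x3 = 0x2
cnt signed 5b, MSB=1: 17 - 32 = -15

-15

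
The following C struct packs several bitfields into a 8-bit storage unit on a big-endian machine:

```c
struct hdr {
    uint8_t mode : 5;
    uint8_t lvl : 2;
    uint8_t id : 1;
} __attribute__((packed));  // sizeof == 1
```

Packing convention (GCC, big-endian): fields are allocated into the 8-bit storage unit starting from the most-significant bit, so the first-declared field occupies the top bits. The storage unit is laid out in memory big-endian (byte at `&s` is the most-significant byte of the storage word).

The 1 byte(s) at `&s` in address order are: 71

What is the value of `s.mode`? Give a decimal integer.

14

[0]=0x71 (big-endian) → word 0x71
mode:5 @ bit 3 → (0x71>>3)&0x1f = 0xe  ←
lvl:2 @ bit 1 → (0x71>>1)&0x3 = 0x0
id:1 @ bit 0 → (0x71>>0)&0x1 = 0x1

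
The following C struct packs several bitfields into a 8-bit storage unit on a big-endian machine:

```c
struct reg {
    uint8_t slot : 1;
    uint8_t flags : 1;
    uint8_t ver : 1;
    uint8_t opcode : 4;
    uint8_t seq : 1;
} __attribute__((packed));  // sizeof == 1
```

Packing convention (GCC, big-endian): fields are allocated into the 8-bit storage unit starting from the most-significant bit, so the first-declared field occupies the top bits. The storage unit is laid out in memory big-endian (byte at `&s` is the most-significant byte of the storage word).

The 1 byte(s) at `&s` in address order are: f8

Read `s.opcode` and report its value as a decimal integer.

[0]=0xf8 (big-endian) → word 0xf8
slot [7+:1] = (word>>7) & 0x1 = 1
flags [6+:1] = (word>>6) & 0x1 = 1
ver [5+:1] = (word>>5) & 0x1 = 1
opcode [1+:4] = (word>>1) & 0xf = 12  ←
seq [0+:1] = (word>>0) & 0x1 = 0

12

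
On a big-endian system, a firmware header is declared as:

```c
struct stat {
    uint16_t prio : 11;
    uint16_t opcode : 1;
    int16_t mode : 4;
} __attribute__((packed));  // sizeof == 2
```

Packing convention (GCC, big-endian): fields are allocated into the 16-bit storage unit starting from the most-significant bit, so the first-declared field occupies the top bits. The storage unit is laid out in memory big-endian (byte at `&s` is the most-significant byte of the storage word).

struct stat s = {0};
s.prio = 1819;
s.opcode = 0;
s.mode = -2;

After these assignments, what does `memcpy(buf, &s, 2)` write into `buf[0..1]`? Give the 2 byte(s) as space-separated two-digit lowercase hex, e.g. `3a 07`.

[5+:11] prio=1819 & 0x7ff = 0x71b; word=0xe360
[4+:1] opcode=0 & 0x1 = 0x0; word=0xe360
[0+:4] mode=-2 & 0xf = 0xe; word=0xe36e
word = 0xe36e → big-endian bytes:
  [0]=0xe3  [1]=0x6e

e3 6e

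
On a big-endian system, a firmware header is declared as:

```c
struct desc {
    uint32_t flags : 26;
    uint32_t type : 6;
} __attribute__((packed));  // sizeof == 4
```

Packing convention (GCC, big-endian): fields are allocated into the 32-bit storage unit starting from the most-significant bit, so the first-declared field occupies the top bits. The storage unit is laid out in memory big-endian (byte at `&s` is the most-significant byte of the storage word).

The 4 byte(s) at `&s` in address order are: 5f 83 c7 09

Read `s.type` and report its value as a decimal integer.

9

[0]=0x5f [1]=0x83 [2]=0xc7 [3]=0x09 (big-endian) → word 0x5f83c709
flags:26 @ bit 6 → (0x5f83c709>>6)&0x3ffffff = 0x17e0f1c
type:6 @ bit 0 → (0x5f83c709>>0)&0x3f = 0x9  ←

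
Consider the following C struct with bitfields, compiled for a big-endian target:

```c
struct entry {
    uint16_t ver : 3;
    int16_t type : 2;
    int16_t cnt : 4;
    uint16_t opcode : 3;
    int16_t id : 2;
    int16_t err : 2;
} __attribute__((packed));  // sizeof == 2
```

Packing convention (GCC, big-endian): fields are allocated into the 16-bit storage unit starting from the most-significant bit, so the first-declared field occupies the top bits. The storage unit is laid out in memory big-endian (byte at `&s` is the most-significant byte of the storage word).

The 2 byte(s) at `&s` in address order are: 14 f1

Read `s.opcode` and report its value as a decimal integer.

[0]=0x14 [1]=0xf1 (big-endian) → word 0x14f1
ver:3 @ bit 13 → (0x14f1>>13)&0x7 = 0x0
type:2 @ bit 11 → (0x14f1>>11)&0x3 = 0x2
cnt:4 @ bit 7 → (0x14f1>>7)&0xf = 0x9
opcode:3 @ bit 4 → (0x14f1>>4)&0x7 = 0x7  ←
id:2 @ bit 2 → (0x14f1>>2)&0x3 = 0x0
err:2 @ bit 0 → (0x14f1>>0)&0x3 = 0x1

7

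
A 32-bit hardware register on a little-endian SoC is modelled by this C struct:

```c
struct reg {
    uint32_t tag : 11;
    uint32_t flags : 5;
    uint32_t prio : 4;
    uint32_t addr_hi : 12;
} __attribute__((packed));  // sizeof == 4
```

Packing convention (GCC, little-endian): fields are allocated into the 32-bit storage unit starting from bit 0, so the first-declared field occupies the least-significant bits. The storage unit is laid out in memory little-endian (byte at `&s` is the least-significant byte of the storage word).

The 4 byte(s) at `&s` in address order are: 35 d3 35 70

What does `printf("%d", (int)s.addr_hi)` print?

1795

[0]=0x35 [1]=0xd3 [2]=0x35 [3]=0x70 (little-endian) → word 0x7035d335
tag [0+:11] = (word>>0) & 0x7ff = 821
flags [11+:5] = (word>>11) & 0x1f = 26
prio [16+:4] = (word>>16) & 0xf = 5
addr_hi [20+:12] = (word>>20) & 0xfff = 1795  ←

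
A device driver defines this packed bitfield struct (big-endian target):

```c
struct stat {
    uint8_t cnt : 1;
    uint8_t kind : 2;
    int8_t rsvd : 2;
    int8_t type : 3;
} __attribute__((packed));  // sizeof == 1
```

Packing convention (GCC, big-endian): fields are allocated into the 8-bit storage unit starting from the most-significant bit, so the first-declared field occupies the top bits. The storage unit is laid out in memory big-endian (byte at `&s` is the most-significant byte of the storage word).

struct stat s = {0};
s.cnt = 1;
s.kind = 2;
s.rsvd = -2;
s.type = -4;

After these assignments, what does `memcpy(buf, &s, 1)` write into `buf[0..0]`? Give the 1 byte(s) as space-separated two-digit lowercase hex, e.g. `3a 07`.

cnt (1b) val=1 bits=0x1 at bit 7: 0x80
kind (2b) val=2 bits=0x2 at bit 5: 0xc0
rsvd (2b) val=-2 bits=0x2 at bit 3: 0xd0
type (3b) val=-4 bits=0x4 at bit 0: 0xd4
word = 0xd4 → big-endian bytes:
  [0]=0xd4

d4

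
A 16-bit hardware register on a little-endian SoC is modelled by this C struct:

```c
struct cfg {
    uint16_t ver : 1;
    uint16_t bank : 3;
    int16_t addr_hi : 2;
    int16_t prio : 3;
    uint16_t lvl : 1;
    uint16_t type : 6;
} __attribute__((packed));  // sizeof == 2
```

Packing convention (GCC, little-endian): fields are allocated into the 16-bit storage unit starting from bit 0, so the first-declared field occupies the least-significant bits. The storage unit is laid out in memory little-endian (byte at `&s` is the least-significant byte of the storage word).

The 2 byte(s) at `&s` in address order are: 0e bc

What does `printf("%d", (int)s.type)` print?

47

[0]=0x0e [1]=0xbc (little-endian) → word 0xbc0e
ver:1 @ bit 0 → (0xbc0e>>0)&0x1 = 0x0
bank:3 @ bit 1 → (0xbc0e>>1)&0x7 = 0x7
addr_hi:2 @ bit 4 → (0xbc0e>>4)&0x3 = 0x0
prio:3 @ bit 6 → (0xbc0e>>6)&0x7 = 0x0
lvl:1 @ bit 9 → (0xbc0e>>9)&0x1 = 0x0
type:6 @ bit 10 → (0xbc0e>>10)&0x3f = 0x2f  ←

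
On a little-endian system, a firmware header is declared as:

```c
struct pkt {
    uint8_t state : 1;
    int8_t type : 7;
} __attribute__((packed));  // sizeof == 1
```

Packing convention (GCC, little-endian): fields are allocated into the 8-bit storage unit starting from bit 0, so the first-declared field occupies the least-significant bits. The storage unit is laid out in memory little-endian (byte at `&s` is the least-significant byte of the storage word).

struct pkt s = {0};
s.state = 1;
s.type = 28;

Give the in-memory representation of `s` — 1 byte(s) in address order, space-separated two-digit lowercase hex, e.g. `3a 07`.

39

state (1b) val=1 bits=0x1 at bit 0: 0x01
type (7b) val=28 bits=0x1c at bit 1: 0x39
word = 0x39 → little-endian bytes:
  [0]=0x39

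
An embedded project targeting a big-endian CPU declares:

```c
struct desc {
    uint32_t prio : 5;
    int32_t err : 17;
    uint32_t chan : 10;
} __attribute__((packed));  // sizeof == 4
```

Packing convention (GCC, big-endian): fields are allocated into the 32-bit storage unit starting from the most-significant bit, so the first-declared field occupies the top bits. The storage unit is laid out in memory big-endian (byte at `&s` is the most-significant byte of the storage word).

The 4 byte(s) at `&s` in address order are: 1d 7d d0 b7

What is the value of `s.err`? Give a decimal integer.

-41100

[0]=0x1d [1]=0x7d [2]=0xd0 [3]=0xb7 (big-endian) → word 0x1d7dd0b7
prio [27+:5] = (word>>27) & 0x1f = 3
err [10+:17] = (word>>10) & 0x1ffff = 89972  ←
chan [0+:10] = (word>>0) & 0x3ff = 183
err signed 17b, MSB=1: 89972 - 131072 = -41100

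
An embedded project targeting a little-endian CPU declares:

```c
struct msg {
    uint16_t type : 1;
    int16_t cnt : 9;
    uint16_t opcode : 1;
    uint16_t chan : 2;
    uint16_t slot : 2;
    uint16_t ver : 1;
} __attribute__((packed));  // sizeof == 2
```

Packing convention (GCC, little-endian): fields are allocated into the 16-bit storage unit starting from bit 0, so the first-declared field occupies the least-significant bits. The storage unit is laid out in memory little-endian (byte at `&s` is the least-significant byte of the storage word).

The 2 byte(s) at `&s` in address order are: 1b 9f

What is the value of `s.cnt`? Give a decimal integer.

-115

[0]=0x1b [1]=0x9f (little-endian) → word 0x9f1b
type [0+:1] = (word>>0) & 0x1 = 1
cnt [1+:9] = (word>>1) & 0x1ff = 397  ←
opcode [10+:1] = (word>>10) & 0x1 = 1
chan [11+:2] = (word>>11) & 0x3 = 3
slot [13+:2] = (word>>13) & 0x3 = 0
ver [15+:1] = (word>>15) & 0x1 = 1
cnt signed 9b, MSB=1: 397 - 512 = -115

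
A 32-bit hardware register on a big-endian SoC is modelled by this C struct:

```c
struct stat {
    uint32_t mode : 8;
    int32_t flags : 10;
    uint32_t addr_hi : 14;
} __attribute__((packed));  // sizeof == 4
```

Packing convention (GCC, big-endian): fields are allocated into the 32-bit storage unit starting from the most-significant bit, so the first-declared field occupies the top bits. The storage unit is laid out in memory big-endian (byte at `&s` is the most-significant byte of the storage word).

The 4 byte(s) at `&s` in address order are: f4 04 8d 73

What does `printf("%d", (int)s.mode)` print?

244

[0]=0xf4 [1]=0x04 [2]=0x8d [3]=0x73 (big-endian) → word 0xf4048d73
mode [24+:8] = (word>>24) & 0xff = 244  ←
flags [14+:10] = (word>>14) & 0x3ff = 18
addr_hi [0+:14] = (word>>0) & 0x3fff = 3443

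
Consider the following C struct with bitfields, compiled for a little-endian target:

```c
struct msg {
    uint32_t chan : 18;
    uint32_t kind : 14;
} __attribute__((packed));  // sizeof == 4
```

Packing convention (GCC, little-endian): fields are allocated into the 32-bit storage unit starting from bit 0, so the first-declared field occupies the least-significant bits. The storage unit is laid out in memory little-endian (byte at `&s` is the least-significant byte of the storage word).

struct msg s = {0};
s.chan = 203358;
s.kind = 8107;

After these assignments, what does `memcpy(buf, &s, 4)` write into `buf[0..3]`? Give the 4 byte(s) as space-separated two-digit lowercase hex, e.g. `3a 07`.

chan:18 = 203358 → 0x31a5e << 0 → word 0x00031a5e
kind:14 = 8107 → 0x1fab << 18 → word 0x7eaf1a5e
word = 0x7eaf1a5e → little-endian bytes:
  [0]=0x5e  [1]=0x1a  [2]=0xaf  [3]=0x7e

5e 1a af 7e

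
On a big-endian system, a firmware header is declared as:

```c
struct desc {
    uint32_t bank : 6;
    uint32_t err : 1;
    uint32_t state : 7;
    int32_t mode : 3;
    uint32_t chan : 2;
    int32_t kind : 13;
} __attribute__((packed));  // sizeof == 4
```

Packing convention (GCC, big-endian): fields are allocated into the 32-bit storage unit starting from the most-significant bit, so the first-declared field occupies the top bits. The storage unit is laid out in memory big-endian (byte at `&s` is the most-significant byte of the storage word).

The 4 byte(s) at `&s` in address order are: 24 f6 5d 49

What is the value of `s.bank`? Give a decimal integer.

9

[0]=0x24 [1]=0xf6 [2]=0x5d [3]=0x49 (big-endian) → word 0x24f65d49
bank [26+:6] = (word>>26) & 0x3f = 9  ←
err [25+:1] = (word>>25) & 0x1 = 0
state [18+:7] = (word>>18) & 0x7f = 61
mode [15+:3] = (word>>15) & 0x7 = 4
chan [13+:2] = (word>>13) & 0x3 = 2
kind [0+:13] = (word>>0) & 0x1fff = 7497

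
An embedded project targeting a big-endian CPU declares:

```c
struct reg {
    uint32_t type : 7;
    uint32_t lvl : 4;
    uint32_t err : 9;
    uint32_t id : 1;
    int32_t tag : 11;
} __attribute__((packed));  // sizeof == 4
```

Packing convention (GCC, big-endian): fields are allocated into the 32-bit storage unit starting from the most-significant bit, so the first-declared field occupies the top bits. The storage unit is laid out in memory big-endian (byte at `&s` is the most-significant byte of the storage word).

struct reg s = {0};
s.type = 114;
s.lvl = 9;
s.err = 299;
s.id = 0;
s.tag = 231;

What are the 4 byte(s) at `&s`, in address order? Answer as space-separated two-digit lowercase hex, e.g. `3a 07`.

type:7 = 114 → 0x72 << 25 → word 0xe4000000
lvl:4 = 9 → 0x9 << 21 → word 0xe5200000
err:9 = 299 → 0x12b << 12 → word 0xe532b000
id:1 = 0 → 0x0 << 11 → word 0xe532b000
tag:11 = 231 → 0xe7 << 0 → word 0xe532b0e7
word = 0xe532b0e7 → big-endian bytes:
  [0]=0xe5  [1]=0x32  [2]=0xb0  [3]=0xe7

e5 32 b0 e7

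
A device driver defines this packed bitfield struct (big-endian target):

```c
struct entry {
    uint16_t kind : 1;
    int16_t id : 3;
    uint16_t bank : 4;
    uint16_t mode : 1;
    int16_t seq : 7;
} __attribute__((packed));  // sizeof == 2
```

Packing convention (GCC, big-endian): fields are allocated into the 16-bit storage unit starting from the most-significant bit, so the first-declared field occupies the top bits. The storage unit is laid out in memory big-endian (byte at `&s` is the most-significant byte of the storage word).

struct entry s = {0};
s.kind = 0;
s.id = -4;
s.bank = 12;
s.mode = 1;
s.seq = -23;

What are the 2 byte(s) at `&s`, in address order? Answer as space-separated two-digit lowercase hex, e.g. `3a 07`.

4c e9

[15+:1] kind=0 & 0x1 = 0x0; word=0x0000
[12+:3] id=-4 & 0x7 = 0x4; word=0x4000
[8+:4] bank=12 & 0xf = 0xc; word=0x4c00
[7+:1] mode=1 & 0x1 = 0x1; word=0x4c80
[0+:7] seq=-23 & 0x7f = 0x69; word=0x4ce9
word = 0x4ce9 → big-endian bytes:
  [0]=0x4c  [1]=0xe9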